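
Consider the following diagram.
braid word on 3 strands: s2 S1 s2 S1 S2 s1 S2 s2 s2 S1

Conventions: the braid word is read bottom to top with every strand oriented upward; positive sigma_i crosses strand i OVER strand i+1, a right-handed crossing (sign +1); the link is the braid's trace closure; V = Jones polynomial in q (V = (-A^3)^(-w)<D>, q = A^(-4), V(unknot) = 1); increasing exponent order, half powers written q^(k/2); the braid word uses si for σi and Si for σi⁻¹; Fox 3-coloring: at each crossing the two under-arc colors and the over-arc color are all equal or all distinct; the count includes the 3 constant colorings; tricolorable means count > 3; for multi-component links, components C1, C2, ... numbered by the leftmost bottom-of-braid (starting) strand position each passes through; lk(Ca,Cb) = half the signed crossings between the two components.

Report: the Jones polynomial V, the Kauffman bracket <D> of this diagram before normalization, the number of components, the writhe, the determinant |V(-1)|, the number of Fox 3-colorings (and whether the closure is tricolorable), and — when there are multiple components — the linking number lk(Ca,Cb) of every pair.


V = -q^-3 + 2q^-2 - 2q^-1 + 3 - 2q + 2q^2 - q^3
<D> = -A^-12 + 2A^-8 - 2A^-4 + 3 - 2A^4 + 2A^8 - A^12 (w = 0)
1 component over 10 crossings, w = 0
3 Fox colorings among 3^10, |V(-1)| = 13: not tricolorable
why: the span of V is 6, forcing >= 6 crossings in any diagram


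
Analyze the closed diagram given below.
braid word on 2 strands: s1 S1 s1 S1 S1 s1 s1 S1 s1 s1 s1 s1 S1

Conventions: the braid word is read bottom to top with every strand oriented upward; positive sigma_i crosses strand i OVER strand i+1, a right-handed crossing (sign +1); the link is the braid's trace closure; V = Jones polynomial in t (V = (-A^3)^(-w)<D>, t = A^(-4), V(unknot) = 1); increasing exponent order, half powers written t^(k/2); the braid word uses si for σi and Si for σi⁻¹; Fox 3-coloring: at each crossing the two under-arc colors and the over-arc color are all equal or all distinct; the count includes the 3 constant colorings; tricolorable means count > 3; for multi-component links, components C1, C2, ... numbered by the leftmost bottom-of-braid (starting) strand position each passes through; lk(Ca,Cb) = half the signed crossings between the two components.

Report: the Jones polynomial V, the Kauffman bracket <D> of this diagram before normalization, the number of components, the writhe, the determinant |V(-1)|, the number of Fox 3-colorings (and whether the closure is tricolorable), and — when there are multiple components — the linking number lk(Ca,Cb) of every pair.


Jones polynomial: V(t) = t + t^3 - t^4
<D> = A^-7 - A^-3 - A^5; writhe +3
components 1, writhe +3 (13 crossings)
3-colorings: 9 of 3^13, det 3 — tricolorable
note: |V(-1)| = 3: so tricolorable, since 3 divides 3


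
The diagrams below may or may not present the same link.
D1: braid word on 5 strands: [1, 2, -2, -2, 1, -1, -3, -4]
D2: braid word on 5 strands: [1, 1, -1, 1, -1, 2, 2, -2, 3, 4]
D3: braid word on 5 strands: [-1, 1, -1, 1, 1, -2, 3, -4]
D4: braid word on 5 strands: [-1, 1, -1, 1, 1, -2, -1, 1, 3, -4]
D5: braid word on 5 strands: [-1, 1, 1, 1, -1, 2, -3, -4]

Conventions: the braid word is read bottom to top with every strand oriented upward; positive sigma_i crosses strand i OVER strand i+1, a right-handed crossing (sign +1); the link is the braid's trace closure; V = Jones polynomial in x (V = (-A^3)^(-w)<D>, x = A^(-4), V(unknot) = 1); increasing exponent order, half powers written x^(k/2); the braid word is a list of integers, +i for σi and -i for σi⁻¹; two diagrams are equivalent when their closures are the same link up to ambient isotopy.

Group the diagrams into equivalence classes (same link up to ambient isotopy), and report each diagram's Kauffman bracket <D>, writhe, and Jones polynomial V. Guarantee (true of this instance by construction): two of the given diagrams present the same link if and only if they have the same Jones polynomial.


equivalence classes: {D1, D2, D3, D4, D5}
D1 (bracket A^-6; 8 crossings at w = -2): V = 1
V(D2) = 1  [10 crossings, <D> = A^12, w = +4]
V(D3) = 1  (w 0, c 8, <D> = 1)
V(D4) = 1  (w 0, c 10, <D> = 1)
D5 (bracket 1; 8 crossings at w = 0): V = 1
key observation: one V(x) for all 5 diagrams — one class (guaranteed)


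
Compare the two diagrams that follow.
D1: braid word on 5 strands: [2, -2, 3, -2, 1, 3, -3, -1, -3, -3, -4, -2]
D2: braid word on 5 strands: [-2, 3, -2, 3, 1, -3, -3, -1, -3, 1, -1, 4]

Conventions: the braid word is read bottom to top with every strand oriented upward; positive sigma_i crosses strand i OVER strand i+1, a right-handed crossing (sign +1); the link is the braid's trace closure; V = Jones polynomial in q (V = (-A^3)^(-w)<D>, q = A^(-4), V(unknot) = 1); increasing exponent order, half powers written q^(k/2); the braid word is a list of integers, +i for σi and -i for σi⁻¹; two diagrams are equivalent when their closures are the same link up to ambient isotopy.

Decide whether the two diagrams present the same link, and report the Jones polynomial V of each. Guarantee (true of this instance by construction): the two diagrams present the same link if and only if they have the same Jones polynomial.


equivalent: yes
V(D1) = q^-5 + q^-4 + q^-3 + 1  (w -4, c 12, <D> = A^-12 + 1 + A^4 + A^8)
D2 (bracket A^-6 + A^6 + A^10 + A^14; 12 crossings at w = -2): V = q^-5 + q^-4 + q^-3 + 1
why: all 2 diagrams share one V(q), hence one class


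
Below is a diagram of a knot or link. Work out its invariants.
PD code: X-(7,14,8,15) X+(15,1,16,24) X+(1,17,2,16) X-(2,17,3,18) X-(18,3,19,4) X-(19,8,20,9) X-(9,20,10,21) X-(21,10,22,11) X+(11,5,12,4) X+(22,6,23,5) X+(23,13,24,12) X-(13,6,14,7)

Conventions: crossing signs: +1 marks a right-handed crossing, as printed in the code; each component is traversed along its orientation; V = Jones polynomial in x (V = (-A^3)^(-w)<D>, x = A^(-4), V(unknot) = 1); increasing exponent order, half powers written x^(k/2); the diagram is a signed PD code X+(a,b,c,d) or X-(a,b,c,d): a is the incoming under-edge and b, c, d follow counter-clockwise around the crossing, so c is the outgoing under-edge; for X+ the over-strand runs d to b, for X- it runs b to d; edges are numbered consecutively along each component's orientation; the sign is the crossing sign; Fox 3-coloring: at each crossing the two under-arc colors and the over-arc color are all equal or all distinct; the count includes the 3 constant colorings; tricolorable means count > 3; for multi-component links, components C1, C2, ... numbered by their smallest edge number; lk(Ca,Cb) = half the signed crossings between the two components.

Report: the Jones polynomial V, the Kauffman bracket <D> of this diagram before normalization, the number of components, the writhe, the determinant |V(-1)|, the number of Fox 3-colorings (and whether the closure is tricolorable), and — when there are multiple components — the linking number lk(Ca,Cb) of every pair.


Jones polynomial: V(x) = -x^-4 + x^-3 + x^-1
<D> = A^-2 + A^6 - A^10; writhe -2
components 1, writhe -2 (12 crossings)
3-colorings: 9 of 3^12, det 3 — tricolorable
note: the span of V is 3, forcing >= 3 crossings in any diagram


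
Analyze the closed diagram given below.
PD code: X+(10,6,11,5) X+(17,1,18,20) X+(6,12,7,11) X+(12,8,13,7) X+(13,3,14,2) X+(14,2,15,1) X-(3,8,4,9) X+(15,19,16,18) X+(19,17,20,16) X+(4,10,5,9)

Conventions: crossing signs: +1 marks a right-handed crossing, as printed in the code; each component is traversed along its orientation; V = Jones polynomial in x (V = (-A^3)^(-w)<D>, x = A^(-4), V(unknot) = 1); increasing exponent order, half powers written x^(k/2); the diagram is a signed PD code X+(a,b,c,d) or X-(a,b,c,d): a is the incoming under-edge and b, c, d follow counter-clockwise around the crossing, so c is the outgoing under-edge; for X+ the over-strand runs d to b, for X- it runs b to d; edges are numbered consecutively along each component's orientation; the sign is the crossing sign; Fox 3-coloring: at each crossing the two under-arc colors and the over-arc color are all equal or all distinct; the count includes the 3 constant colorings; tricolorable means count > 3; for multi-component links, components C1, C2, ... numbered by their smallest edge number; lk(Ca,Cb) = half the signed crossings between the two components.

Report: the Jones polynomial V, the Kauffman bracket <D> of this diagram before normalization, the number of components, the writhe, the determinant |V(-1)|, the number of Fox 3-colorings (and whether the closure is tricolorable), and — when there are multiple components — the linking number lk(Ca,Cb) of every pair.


V(x) = x^2 + 2x^4 - 2x^5 + x^6 - 2x^7 + x^8
bracket: A^-8 - 2A^-4 + 1 - 2A^4 + 2A^8 + A^16, w = +8
1 component, writhe +8, over 10 crossings
det 9, colorings 27 of 3^10 — tricolorable
observation: |V(-1)| = 9: so tricolorable, since 3 divides 9


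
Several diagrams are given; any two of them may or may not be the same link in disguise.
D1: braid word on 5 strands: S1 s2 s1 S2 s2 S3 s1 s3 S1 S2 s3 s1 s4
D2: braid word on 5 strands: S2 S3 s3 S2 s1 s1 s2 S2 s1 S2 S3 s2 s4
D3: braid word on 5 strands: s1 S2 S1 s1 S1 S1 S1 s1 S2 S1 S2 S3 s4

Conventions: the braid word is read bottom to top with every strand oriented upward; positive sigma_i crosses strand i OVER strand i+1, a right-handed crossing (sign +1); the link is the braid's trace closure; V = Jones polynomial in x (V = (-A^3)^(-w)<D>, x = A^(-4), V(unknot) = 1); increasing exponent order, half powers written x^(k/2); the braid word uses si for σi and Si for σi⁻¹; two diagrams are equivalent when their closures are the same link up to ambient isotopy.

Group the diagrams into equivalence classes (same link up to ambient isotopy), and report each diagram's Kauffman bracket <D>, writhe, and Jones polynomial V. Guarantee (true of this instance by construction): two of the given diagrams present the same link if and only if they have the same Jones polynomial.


grouping into links: {D1} | {D2} | {D3}
V(D1) = -x^(-1/2) - x^(1/2)  (w +3, c 13, <D> = A^7 + A^11)
V(D2) = -x^(-3/2) - 2x^(1/2) + x^(3/2) - x^(5/2) + x^(7/2)  [13 crossings, <D> = -A^-11 + A^-7 - A^-3 + 2A + A^9, w = +1]
V(D3) = x^(-13/2) - x^(-11/2) + x^(-9/2) - 2x^(-7/2) - x^(-3/2)  [13 crossings, <D> = A^-9 + 2A^-1 - A^3 + A^7 - A^11, w = -5]
why: comparing 3 Jones polynomials yields 3 groups


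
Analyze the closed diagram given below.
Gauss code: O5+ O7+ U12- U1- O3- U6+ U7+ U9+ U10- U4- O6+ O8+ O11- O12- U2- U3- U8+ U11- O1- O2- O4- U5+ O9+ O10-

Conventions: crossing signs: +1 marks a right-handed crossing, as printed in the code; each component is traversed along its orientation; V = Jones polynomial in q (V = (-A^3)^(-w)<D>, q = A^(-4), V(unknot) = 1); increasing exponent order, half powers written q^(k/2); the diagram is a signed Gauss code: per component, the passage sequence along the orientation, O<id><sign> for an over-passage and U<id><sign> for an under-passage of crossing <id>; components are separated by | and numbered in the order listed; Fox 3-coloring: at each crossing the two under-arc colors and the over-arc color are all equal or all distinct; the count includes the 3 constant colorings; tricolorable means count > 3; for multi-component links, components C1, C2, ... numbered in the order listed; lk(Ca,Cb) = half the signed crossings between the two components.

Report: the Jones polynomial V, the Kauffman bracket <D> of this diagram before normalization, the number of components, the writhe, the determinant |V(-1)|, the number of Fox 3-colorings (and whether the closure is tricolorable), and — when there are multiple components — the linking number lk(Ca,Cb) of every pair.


Jones polynomial: V(q) = -q^-4 + q^-3 + q^-1
<D> = A^-2 + A^6 - A^10; writhe -2
components 1, writhe -2 (12 crossings)
3-colorings: 9 of 3^12, det 3 — tricolorable
note: |V(-1)| = 3: so tricolorable, since 3 divides 3


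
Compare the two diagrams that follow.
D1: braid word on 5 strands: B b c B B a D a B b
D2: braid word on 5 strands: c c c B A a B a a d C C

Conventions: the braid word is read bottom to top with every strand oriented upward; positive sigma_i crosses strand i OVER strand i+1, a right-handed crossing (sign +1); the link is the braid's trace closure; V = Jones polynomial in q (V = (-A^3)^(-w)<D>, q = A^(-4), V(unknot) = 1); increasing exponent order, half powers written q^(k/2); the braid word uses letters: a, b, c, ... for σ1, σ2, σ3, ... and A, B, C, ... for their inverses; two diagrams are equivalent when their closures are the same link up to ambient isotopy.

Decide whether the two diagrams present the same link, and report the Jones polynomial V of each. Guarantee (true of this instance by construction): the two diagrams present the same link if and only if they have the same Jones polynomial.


equivalent: yes
D1 (bracket A^-8 + 2 + A^8; 10 crossings at w = 0): V = q^-2 + 2 + q^2
V(D2) = q^-2 + 2 + q^2  [12 crossings, <D> = A^-2 + 2A^6 + A^14, w = +2]
observation: one V(q) for all 2 diagrams — one class (guaranteed)


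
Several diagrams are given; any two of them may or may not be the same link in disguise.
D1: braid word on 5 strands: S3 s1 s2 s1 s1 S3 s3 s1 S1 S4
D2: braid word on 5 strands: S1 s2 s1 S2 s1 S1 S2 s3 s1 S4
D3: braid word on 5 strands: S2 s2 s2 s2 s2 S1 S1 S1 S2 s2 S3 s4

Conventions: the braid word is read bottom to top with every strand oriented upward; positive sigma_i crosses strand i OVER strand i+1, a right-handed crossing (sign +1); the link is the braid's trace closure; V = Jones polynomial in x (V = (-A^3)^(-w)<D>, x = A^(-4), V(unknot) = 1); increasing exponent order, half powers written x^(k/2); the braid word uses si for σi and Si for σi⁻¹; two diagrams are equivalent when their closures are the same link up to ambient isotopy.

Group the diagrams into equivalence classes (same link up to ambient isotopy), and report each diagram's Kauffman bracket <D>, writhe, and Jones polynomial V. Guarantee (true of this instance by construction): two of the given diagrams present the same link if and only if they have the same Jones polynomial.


grouping into links: {D1} | {D2} | {D3}
V(D1) = x + x^3 - x^4  (w +2, c 10, <D> = -A^-10 + A^-6 + A^2)
V(D2) = 1  (w 0, c 10, <D> = 1)
D3 (bracket -A^-12 + A^-8 - A^-4 + 3 - A^4 + A^8 - A^12; 12 crossings at w = 0): V = -x^-3 + x^-2 - x^-1 + 3 - x + x^2 - x^3
why: 3 classes among 3 diagrams; unequal V(x) rules out equality


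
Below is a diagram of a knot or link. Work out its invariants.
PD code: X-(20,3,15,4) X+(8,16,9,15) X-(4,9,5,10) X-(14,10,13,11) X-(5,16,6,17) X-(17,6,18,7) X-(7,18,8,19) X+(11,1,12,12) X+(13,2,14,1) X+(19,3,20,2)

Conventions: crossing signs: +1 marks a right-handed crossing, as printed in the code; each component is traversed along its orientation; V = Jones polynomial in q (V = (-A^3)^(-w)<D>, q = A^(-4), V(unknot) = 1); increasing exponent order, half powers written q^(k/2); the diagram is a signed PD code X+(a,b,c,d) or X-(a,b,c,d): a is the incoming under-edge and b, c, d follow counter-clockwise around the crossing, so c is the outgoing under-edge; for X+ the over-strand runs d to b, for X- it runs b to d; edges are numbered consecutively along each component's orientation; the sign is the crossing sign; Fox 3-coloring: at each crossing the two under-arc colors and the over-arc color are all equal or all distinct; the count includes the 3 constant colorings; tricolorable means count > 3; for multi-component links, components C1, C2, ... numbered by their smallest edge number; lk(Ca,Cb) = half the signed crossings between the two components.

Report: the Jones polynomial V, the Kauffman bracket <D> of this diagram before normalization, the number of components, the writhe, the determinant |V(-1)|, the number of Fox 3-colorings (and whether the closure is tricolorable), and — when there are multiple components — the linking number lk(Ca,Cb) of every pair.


V(q) = q^-3 + q^-2 + q^-1 + 1
bracket: A^-6 + A^-2 + A^2 + A^6, w = -2
3 components, writhe -2, over 10 crossings
lk(C1,C2) = 0
linking number lk(C1,C3) = -1
lk(C2,C3): 0
det 0, colorings 9 of 3^10 — tricolorable
observation: span 3 respects span(V) <= c + mu - 1 = 12 for this 3-component diagram


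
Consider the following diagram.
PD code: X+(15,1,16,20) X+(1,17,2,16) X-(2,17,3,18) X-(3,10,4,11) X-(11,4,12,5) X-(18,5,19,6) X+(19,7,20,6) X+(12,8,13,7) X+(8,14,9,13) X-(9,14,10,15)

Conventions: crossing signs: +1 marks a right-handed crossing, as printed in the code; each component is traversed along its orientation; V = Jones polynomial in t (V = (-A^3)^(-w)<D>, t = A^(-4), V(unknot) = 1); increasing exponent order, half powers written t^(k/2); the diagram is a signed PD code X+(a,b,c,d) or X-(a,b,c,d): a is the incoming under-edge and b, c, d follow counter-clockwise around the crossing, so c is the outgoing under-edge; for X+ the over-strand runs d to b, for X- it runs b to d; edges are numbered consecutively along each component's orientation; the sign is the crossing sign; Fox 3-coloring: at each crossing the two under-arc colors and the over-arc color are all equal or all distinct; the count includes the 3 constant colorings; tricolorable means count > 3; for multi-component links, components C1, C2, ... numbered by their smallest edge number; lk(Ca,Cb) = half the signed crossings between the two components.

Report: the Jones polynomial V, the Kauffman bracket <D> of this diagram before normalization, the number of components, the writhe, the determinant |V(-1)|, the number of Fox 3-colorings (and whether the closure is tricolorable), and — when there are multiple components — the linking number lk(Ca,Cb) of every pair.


V(t) = 1
bracket: 1, w = 0
1 component, writhe 0, over 10 crossings
det 1, colorings 3 of 3^10 — not tricolorable
observation: w = 0 shifts under R1 moves; the (-A^3)^(0) factor cancels that in V


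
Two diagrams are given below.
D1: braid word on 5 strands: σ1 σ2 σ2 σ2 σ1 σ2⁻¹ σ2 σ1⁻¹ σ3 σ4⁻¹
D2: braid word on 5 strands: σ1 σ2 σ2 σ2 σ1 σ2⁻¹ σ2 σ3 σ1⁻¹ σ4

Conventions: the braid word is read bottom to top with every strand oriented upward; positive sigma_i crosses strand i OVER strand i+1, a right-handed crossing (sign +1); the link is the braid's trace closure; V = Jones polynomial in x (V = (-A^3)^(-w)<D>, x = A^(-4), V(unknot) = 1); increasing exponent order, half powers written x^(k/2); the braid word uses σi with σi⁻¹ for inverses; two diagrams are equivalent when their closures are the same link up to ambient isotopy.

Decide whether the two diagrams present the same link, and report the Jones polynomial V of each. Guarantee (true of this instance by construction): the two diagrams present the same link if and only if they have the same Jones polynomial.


same link: yes
V(D1) = x + x^3 - x^4  [10 crossings, <D> = -A^-4 + 1 + A^8, w = +4]
V(D2) = x + x^3 - x^4  [10 crossings, <D> = -A^2 + A^6 + A^14, w = +6]
insight: D2 (10 crossings) and D1 (10) are Markov-related braid presentations


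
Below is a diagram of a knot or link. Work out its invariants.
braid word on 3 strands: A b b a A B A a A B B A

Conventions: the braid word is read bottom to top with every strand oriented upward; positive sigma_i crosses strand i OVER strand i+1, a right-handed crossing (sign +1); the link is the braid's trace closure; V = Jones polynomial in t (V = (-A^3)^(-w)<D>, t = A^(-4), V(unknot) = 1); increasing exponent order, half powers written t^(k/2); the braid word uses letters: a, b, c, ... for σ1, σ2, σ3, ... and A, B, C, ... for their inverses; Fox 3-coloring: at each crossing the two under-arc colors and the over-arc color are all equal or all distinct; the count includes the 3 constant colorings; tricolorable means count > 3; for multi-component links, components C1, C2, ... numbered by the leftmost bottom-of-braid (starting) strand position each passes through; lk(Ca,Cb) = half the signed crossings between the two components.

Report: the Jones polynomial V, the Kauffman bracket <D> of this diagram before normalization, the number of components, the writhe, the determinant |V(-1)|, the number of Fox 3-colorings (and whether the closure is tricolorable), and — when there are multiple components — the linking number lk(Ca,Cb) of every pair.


V(t) = -t^-6 + t^-5 - t^-4 + 2t^-3 - t^-2 + t^-1
bracket: A^-8 - A^-4 + 2 - A^4 + A^8 - A^12, w = -4
1 component, writhe -4, over 12 crossings
det 7, colorings 3 of 3^12 — not tricolorable
observation: the span of V is 5, forcing >= 5 crossings in any diagram


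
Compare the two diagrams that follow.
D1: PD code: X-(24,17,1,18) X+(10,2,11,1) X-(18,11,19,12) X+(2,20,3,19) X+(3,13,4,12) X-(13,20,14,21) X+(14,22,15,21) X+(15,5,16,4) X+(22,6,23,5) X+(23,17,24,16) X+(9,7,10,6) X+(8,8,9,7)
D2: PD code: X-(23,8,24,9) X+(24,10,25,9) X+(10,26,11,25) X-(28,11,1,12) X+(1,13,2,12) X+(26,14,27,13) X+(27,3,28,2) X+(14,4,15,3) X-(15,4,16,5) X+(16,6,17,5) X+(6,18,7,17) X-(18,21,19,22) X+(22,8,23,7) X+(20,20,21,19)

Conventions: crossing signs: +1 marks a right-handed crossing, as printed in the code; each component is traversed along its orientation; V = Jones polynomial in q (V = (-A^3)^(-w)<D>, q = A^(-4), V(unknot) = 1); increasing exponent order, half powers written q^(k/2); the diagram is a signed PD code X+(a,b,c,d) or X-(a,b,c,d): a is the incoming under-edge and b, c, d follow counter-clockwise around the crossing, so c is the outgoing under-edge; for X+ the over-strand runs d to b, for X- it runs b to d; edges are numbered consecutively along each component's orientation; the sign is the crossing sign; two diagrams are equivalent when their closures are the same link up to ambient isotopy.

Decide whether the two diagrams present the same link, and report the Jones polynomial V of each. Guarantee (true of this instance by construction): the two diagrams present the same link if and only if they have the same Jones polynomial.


same link: no
V(D1) = q - q^2 + 2q^3 - q^4 + q^5 - q^6  [12 crossings, <D> = -A^-6 + A^-2 - A^2 + 2A^6 - A^10 + A^14, w = +6]
V(D2) = q^2 + q^4 - q^5 + q^6 - q^7  (w +6, c 14, <D> = -A^-10 + A^-6 - A^-2 + A^2 + A^10)
note: 2 classes among 2 diagrams; unequal V(q) rules out equality


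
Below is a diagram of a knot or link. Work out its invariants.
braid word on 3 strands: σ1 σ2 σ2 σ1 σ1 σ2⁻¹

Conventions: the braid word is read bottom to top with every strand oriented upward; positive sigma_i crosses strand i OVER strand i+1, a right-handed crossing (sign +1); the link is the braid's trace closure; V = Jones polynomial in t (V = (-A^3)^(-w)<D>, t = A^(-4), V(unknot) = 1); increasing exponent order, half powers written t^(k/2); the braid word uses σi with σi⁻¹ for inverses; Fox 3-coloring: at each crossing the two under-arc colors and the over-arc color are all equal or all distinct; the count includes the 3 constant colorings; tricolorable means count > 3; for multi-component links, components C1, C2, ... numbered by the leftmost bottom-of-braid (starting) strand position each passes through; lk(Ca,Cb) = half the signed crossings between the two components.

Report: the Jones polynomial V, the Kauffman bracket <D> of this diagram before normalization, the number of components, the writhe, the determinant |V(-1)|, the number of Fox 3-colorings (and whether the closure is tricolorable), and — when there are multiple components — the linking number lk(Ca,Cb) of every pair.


V(t) = t - t^2 + 2t^3 - t^4 + t^5 - t^6
bracket: -A^-12 + A^-8 - A^-4 + 2 - A^4 + A^8, w = +4
1 component, writhe +4, over 6 crossings
det 7, colorings 3 of 3^6 — not tricolorable
observation: |V(-1)| = 7: so not tricolorable, since 3 does not divide 7


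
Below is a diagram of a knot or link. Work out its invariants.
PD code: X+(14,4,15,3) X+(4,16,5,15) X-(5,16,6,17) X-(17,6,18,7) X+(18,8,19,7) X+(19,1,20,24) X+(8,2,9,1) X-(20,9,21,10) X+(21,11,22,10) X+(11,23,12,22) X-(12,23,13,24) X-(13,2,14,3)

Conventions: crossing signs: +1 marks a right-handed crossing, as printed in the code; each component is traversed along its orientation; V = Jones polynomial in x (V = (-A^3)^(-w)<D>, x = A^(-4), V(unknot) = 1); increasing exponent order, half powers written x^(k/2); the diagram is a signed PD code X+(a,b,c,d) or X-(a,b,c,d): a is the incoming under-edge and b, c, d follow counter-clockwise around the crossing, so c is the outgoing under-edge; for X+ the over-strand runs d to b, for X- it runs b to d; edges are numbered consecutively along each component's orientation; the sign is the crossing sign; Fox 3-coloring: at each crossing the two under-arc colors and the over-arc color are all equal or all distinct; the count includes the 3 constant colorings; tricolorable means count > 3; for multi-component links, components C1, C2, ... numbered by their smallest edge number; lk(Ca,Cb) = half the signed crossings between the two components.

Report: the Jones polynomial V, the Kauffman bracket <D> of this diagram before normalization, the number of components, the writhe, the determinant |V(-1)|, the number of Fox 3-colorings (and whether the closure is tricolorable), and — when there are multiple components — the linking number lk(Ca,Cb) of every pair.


V(x) = 1
bracket: A^6, w = +2
1 component, writhe +2, over 12 crossings
det 1, colorings 3 of 3^12 — not tricolorable
observation: w = +2 shifts under R1 moves; the (-A^3)^(-2) factor cancels that in V


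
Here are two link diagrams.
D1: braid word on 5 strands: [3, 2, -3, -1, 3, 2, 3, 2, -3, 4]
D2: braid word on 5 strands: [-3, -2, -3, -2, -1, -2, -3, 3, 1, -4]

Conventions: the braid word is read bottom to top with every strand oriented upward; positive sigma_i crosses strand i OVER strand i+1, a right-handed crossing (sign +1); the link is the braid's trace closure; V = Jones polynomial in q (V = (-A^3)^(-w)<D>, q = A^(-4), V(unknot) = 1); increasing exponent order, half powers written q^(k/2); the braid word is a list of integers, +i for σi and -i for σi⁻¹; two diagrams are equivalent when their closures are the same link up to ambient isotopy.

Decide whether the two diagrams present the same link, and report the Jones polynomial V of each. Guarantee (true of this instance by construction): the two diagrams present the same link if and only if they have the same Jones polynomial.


same link: no
V(D1) = q + q^3 - q^4  [10 crossings, <D> = -A^-4 + 1 + A^8, w = +4]
V(D2) = -q^-4 + q^-3 + q^-1  (w -6, c 10, <D> = A^-14 + A^-6 - A^-2)
note: 2 values of V(q) split the 2 diagrams


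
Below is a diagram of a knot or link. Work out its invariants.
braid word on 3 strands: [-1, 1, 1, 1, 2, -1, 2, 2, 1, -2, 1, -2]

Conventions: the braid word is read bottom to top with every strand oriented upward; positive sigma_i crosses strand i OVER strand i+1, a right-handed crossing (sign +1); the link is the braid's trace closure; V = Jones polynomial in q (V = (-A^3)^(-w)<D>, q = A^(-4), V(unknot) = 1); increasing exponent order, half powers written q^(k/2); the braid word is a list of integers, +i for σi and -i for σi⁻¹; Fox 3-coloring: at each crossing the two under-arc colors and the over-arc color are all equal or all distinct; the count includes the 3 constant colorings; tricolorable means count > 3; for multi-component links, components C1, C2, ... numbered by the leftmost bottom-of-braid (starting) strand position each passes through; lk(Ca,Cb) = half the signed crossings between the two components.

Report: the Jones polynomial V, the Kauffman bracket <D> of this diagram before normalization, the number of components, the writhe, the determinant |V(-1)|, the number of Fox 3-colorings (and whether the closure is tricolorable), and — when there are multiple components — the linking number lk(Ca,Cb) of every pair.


V = -1 + 4q - 5q^2 + 7q^3 - 7q^4 + 6q^5 - 5q^6 + 3q^7 - q^8
<D> = -A^-20 + 3A^-16 - 5A^-12 + 6A^-8 - 7A^-4 + 7 - 5A^4 + 4A^8 - A^12 (w = +4)
1 component over 12 crossings, w = +4
9 Fox colorings among 3^12, |V(-1)| = 39: tricolorable
why: w = +4 shifts under R1 moves; the (-A^3)^(-4) factor cancels that in V


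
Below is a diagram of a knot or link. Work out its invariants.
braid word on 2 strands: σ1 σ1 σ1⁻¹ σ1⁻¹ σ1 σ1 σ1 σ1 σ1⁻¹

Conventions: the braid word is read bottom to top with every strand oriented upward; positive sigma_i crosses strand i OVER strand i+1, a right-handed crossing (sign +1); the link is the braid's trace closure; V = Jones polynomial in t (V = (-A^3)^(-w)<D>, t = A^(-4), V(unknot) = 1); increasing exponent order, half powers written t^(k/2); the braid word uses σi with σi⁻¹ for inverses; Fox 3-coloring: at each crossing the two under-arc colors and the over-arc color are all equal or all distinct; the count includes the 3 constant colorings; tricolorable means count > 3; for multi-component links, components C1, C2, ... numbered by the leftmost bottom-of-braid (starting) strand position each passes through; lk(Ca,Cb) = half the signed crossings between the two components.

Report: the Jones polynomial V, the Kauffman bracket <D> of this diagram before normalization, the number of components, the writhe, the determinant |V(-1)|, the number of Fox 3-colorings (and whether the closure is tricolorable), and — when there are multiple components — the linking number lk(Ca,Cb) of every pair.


V = t + t^3 - t^4
<D> = A^-7 - A^-3 - A^5 (w = +3)
1 component over 9 crossings, w = +3
9 Fox colorings among 3^9, |V(-1)| = 3: tricolorable
why: the word shrinks to σ1 σ1 σ1 after cancelling


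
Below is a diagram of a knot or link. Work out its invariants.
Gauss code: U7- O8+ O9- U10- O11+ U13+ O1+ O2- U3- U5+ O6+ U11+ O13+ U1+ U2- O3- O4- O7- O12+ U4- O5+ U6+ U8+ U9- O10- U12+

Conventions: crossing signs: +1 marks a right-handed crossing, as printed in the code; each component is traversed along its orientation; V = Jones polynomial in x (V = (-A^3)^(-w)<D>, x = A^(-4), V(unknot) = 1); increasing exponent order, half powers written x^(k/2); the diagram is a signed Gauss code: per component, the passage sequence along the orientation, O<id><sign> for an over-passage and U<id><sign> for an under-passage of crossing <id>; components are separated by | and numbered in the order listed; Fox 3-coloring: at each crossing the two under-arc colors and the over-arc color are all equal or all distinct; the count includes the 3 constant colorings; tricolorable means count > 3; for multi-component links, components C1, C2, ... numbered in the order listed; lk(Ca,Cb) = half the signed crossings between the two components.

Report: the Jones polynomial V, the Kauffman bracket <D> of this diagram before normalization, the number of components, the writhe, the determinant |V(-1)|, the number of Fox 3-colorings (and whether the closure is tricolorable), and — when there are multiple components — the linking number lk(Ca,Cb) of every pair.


V = x + x^3 - x^4
<D> = A^-13 - A^-9 - A^-1 (w = +1)
1 component over 13 crossings, w = +1
9 Fox colorings among 3^13, |V(-1)| = 3: tricolorable
why: |V(-1)| = 3: so tricolorable, since 3 divides 3


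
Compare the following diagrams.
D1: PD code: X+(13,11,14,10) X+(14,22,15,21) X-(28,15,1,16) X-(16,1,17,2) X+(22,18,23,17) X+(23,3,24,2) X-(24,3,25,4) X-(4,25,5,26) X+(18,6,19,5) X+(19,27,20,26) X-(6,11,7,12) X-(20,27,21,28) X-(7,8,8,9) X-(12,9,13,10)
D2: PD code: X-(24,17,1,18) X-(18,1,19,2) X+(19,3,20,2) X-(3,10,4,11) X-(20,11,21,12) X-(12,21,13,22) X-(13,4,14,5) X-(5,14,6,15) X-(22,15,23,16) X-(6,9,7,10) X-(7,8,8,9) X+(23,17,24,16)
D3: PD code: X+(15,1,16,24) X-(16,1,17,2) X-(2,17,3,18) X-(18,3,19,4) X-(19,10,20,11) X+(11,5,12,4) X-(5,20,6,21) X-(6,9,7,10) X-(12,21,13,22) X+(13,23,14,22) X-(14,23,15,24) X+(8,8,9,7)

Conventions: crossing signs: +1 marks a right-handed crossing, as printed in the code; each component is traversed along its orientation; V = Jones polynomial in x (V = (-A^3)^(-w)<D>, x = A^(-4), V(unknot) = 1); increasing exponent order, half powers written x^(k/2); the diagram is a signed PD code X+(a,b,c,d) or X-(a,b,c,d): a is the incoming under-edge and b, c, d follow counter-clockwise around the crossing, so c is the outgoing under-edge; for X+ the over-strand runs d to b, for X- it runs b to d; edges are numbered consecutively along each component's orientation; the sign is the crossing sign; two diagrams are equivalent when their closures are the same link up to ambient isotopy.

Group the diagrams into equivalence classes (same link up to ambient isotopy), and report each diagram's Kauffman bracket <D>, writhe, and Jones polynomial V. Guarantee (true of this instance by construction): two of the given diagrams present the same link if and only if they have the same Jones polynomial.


classes: {D1} | {D2} | {D3}
V(D1) = -x^-3 + 2x^-2 - 2x^-1 + 3 - 2x + 2x^2 - x^3  [14 crossings, <D> = -A^-18 + 2A^-14 - 2A^-10 + 3A^-6 - 2A^-2 + 2A^2 - A^6, w = -2]
D2 (bracket A^-16 + A^-8 - A^-4 + 1 - A^4; 12 crossings at w = -8): V = -x^-7 + x^-6 - x^-5 + x^-4 + x^-2
V(D3) = -x^-6 + x^-5 - x^-4 + 2x^-3 - x^-2 + x^-1  [12 crossings, <D> = A^-8 - A^-4 + 2 - A^4 + A^8 - A^12, w = -4]
note: 3 classes among 3 diagrams; unequal V(x) rules out equality


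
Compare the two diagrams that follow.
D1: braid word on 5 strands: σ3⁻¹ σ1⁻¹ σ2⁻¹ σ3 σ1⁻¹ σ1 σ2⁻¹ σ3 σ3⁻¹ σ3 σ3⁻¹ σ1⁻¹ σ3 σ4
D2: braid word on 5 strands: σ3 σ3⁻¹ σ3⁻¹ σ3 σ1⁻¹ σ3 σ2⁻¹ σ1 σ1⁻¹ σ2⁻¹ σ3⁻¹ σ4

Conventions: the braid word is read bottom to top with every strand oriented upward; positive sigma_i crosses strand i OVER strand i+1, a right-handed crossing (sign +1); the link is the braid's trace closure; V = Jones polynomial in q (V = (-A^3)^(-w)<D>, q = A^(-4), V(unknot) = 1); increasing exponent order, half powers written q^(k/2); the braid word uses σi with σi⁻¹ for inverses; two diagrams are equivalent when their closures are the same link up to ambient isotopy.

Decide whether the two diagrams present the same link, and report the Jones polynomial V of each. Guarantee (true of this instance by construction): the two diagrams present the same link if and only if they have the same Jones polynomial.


equivalent: no
V(D1) = q^-5 + 2q^-3 + q^-1  (w -2, c 14, <D> = A^-2 + 2A^6 + A^14)
D2 (bracket A^-6 + A^-2 + A^2 + A^6; 12 crossings at w = -2): V = q^-3 + q^-2 + q^-1 + 1
why: 2 values of V(q) split the 2 diagrams


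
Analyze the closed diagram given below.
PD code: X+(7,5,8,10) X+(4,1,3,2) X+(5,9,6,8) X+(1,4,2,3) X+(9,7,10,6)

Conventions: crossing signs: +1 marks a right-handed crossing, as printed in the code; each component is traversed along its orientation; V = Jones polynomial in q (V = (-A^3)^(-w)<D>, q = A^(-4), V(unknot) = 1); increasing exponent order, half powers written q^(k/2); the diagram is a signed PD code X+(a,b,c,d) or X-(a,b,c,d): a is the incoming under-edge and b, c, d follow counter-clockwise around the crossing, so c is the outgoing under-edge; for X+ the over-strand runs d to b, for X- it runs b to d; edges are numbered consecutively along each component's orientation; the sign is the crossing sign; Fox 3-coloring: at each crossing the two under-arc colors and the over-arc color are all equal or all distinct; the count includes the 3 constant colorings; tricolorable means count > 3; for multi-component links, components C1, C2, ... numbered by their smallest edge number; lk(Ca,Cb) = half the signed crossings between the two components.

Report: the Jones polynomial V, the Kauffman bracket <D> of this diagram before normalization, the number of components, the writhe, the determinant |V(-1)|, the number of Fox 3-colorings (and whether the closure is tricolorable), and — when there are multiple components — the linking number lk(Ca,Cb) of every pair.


Jones polynomial: V(q) = q + q^2 + 2q^3 + q^4 - q^7
<D> = A^-13 - A^-1 - 2A^3 - A^7 - A^11; writhe +5
components 3, writhe +5 (5 crossings)
linking number lk(C1,C2) = +1
lk(C1,C3): 0
lk(C2,C3) = 0
3-colorings: 27 of 3^5, det 0 — tricolorable
note: summing lk over 3 pairs gives +1


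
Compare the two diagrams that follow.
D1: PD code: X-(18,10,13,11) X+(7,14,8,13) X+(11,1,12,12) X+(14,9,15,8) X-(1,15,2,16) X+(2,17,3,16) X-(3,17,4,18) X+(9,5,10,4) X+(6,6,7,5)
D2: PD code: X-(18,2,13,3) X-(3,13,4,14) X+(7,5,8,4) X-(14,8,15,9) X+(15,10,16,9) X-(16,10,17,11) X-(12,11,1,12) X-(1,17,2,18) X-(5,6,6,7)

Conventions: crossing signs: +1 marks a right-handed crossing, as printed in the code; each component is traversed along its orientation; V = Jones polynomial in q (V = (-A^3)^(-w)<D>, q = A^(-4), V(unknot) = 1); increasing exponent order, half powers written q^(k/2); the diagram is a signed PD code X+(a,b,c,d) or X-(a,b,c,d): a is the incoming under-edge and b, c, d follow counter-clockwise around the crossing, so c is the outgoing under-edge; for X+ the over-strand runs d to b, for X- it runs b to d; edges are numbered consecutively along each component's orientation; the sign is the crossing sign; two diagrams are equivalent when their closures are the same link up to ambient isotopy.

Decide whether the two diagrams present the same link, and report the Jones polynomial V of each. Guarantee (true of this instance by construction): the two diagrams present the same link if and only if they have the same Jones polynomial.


equivalent: no
V(D1) = -q^(-3/2) + q^(-1/2) - 2q^(1/2) + q^(3/2) - 2q^(5/2) + q^(7/2)  (w +3, c 9, <D> = -A^-5 + 2A^-1 - A^3 + 2A^7 - A^11 + A^15)
D2 (bracket A^-9 + A^-1 - A^3 + A^7; 9 crossings at w = -5): V = -q^(-11/2) + q^(-9/2) - q^(-7/2) - q^(-3/2)
why: V(q) takes 2 values over 2 diagrams, fixing the grouping


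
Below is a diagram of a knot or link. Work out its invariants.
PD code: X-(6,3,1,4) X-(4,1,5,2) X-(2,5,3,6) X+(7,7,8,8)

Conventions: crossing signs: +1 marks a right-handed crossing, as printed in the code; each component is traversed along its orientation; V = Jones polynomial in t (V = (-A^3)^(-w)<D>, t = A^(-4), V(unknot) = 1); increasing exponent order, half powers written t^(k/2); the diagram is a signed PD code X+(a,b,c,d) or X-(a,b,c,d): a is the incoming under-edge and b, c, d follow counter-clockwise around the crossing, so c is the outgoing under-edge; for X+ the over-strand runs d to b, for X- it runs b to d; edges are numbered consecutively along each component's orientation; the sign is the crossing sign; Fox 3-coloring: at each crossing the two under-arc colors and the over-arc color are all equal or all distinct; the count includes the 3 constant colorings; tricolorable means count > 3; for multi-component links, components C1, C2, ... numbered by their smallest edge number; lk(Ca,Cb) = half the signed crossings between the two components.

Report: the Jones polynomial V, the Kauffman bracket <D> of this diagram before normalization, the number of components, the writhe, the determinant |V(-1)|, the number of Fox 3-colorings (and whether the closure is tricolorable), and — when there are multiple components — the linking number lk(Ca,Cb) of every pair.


Jones polynomial: V(t) = t^(-9/2) - t^(-5/2) - t^(-3/2) - t^(-1/2)
<D> = -A^-4 - 1 - A^4 + A^12; writhe -2
components 2, writhe -2 (4 crossings)
linking number lk(C1,C2) = 0
3-colorings: 27 of 3^4, det 0 — tricolorable
note: the span of V is 4, within the link bound 4 + 2 - 1


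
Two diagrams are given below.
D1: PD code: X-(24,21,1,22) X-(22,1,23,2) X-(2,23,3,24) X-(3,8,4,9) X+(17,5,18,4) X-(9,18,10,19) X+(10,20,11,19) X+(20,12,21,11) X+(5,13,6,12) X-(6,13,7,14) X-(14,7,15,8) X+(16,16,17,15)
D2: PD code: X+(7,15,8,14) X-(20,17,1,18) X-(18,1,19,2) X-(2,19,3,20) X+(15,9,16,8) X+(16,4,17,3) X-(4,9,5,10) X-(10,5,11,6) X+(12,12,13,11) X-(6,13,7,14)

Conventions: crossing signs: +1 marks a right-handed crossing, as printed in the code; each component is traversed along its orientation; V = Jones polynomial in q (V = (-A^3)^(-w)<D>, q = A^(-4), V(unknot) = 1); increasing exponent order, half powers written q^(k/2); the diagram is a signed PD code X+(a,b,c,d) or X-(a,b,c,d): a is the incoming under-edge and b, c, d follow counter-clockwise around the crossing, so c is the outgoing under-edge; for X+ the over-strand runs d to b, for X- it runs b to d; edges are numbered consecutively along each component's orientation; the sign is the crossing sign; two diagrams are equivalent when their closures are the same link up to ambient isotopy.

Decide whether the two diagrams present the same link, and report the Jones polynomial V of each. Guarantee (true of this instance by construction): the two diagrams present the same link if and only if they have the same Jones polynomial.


equivalent: yes
D1 (bracket A^-2 + A^6 - A^10; 12 crossings at w = -2): V = -q^-4 + q^-3 + q^-1
D2 (bracket A^-2 + A^6 - A^10; 10 crossings at w = -2): V = -q^-4 + q^-3 + q^-1
key observation: from 12 to 10 crossings by R-moves: one link, two diagrams
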